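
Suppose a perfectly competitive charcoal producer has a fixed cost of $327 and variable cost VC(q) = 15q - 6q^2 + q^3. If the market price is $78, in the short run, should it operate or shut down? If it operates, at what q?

Produce at q = 7

From TC, MC = TC'(q) = 15 - 12q + 3q^2 and AVC = VC/q = 15 - 6q + q^2.
AVC hits its minimum where MC = AVC, at q = 3, giving min AVC = 15 - 6·3 + 3^2 = $6.
Since P = $78 ≥ min AVC = $6, price covers variable cost and the firm should produce.
P = MC gives -63 - 12q + 3q^2 = 0, with roots -3 and 7. Take the larger (rising MC): q* = 7.
Check: AVC at q = 7 is $22 ≤ P, so revenue covers variable cost.
Profit = P·q − TC = 78·7 − 481 = $65.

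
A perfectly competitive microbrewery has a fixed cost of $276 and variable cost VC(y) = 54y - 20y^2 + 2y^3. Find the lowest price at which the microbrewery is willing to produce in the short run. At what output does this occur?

$4 per unit, at y = 5

The shutdown price is the minimum of AVC. VC = 54y - 20y^2 + 2y^3, so AVC = 54 - 20y + 2y^2.
At the minimum of AVC, MC = AVC. MC = 54 - 40y + 6y^2; setting MC = AVC gives 4y^2 - 20y = 0, so y = 5. min AVC = 4.
For P < $4 the firm produces nothing.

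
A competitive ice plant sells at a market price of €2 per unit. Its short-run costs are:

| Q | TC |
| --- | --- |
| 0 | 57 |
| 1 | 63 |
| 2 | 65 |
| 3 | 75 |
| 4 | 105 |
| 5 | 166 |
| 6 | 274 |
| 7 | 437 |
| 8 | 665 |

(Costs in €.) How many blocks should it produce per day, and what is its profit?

Q = 0 (shut down); profit = -€57

Tabulate TR − TC: Q=0: -57; Q=1: -61; Q=2: -61; Q=3: -69; Q=4: -97; Q=5: -156; Q=6: -262; Q=7: -423; Q=8: -649.
Profit is highest at Q = 0. Equivalently, the lowest AVC in the table is 8/2 ≈ €4 at Q = 2, and P = €2 falls below it — price never covers variable cost, so the firm shuts down and loses only its fixed cost.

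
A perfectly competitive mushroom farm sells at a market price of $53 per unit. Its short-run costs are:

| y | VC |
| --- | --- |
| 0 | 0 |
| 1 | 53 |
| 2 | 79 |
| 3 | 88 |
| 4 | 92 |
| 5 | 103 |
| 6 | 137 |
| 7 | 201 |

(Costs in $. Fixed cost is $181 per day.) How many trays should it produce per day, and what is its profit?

y = 6; profit = $0

Tabulate TR − TC: y=0: -181; y=1: -181; y=2: -154; y=3: -110; y=4: -61; y=5: -19; y=6: 0; y=7: -11.
Profit is maximized at y = 6. AVC there is 137/6 = $22.83 ≤ P, so producing beats shutting down (which would give -$181).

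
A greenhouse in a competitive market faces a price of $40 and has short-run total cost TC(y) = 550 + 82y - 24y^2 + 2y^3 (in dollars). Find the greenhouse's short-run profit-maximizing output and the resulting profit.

AVC = 82 - 24y + 2y^2 has its minimum $10 at y = 6; price $40 clears that bar, so the firm operates.
With MC = 82 - 48y + 6y^2, P = MC on the upward-sloping part at y* = 7.
TR = 40·7 = 280. TC = 550 + 84 = 634. Profit = 280 − 634 = -$354.
That loss of $354 beats the $550 the firm would lose by shutting down; producing recovers $196 of fixed cost.

Profit = -$354 at y = 7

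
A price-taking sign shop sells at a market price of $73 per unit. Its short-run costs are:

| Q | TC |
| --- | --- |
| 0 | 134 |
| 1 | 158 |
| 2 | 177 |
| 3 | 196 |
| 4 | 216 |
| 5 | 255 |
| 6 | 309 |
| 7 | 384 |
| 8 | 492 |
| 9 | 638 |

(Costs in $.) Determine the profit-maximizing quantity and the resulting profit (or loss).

Compute π = P·Q − TC at each output: Q=0: -134; Q=1: -85; Q=2: -31; Q=3: 23; Q=4: 76; Q=5: 110; Q=6: 129; Q=7: 127; Q=8: 92; Q=9: 19.
Profit is maximized at Q = 6. AVC there is 175/6 = $29.17 ≤ P, so producing beats shutting down (which would give -$134).

Q = 6; profit = $129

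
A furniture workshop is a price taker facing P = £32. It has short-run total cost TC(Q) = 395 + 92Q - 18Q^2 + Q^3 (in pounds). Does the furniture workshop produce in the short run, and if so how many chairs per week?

From TC, MC = TC'(Q) = 92 - 36Q + 3Q^2 and AVC = VC/Q = 92 - 18Q + Q^2.
The AVC parabola has its vertex at Q = 18/2 = 9, where AVC = 92 - 18·9 + 9^2 = £11.
P = £32 exceeds min AVC = £11, so the firm stays open.
P = MC gives 60 - 36Q + 3Q^2 = 0, with roots 2 and 10. Take the larger (rising MC): Q* = 10.
Check: AVC at Q = 10 is £12 ≤ P, so revenue covers variable cost.
Profit = P·Q − TC = 32·10 − 515 = -£195, a loss, but smaller than the £395 fixed cost the firm would lose by shutting down.

Produce at Q = 10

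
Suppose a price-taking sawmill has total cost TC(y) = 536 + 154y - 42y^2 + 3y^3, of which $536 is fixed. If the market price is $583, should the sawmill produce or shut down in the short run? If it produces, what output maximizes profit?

Produce at y = 13

From TC, MC = TC'(y) = 154 - 84y + 9y^2 and AVC = VC/y = 154 - 42y + 3y^2.
AVC is minimized where dAVC/dy = -42 + 6y = 0, at y = 7; min AVC = 154 - 42·7 + 3·7^2 = $7.
Because $583 ≥ $7, revenue can cover variable cost; the firm operates.
Set P = MC: 583 = 154 - 84y + 9y^2 → -429 - 84y + 9y^2 = 0. The roots are y = -11/3 and y = 13; the profit-maximizing output is on the rising part of MC, so y* = 13.
Check: AVC at y = 13 is $115 ≤ P, so revenue covers variable cost.
Profit = P·y − TC = 583·13 − 2031 = $5548.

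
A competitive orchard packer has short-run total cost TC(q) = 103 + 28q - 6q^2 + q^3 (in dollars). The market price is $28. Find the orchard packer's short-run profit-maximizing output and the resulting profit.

AVC = 28 - 6q + q^2 has its minimum $19 at q = 3; price $28 clears that bar, so the firm operates.
With MC = 28 - 12q + 3q^2, P = MC on the upward-sloping part at q* = 4.
TR = 28·4 = 112. TC = 103 + 80 = 183. Profit = 112 − 183 = -$71.
By producing, the firm covers all variable cost plus $32 of fixed cost; shutting down would lose the full $103.

Profit = -$71 at q = 4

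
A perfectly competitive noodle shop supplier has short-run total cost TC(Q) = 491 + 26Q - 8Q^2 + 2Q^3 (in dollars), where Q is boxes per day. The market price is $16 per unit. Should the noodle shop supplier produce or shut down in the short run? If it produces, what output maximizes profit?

From TC, MC = TC'(Q) = 26 - 16Q + 6Q^2 and AVC = VC/Q = 26 - 8Q + 2Q^2.
AVC hits its minimum where MC = AVC, at Q = 2, giving min AVC = 26 - 8·2 + 2·2^2 = $18.
P = $16 lies below min AVC = $18; no output level covers variable cost.
Shutting down limits the loss to fixed cost, $491.

Shut down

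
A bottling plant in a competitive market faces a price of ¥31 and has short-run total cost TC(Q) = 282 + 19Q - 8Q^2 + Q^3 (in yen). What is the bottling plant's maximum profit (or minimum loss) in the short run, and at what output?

AVC = 19 - 8Q + Q^2 has its minimum ¥3 at Q = 4; price ¥31 clears that bar, so the firm operates.
With MC = 19 - 16Q + 3Q^2, P = MC on the upward-sloping part at Q* = 6.
TR = 31·6 = 186. TC = 282 + 42 = 324. Profit = 186 − 324 = -¥138.
Shutting down would mean losing the fixed cost of ¥282, so operating at a loss of ¥138 is better by ¥144.

Profit = -¥138 at Q = 6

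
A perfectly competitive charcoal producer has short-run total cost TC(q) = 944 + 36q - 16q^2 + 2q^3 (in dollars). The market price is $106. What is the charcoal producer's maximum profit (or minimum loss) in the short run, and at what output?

AVC = 36 - 16q + 2q^2 has its minimum $4 at q = 4; price $106 clears that bar, so the firm operates.
With MC = 36 - 32q + 6q^2, P = MC on the upward-sloping part at q* = 7.
TR = 106·7 = 742. TC = 944 + 154 = 1098. Profit = 742 − 1098 = -$356.
By producing, the firm covers all variable cost plus $588 of fixed cost; shutting down would lose the full $944.

Profit = -$356 at q = 7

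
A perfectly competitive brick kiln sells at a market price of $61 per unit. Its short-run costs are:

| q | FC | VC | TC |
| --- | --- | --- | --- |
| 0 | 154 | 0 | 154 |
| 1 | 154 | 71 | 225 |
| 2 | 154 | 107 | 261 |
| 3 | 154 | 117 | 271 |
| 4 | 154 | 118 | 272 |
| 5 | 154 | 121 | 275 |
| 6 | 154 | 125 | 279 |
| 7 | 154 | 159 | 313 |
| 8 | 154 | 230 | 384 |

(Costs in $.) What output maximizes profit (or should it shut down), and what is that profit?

q = 7; profit = $114

Compute π = P·q − TC at each output: q=0: -154; q=1: -164; q=2: -139; q=3: -88; q=4: -28; q=5: 30; q=6: 87; q=7: 114; q=8: 104.
Profit is maximized at q = 7. AVC there is 159/7 = $22.71 ≤ P, so producing beats shutting down (which would give -$154).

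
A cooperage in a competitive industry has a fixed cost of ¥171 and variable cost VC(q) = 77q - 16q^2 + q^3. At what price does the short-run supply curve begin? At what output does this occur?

The firm shuts down when price falls below the minimum of average variable cost. AVC = VC/q = 77 - 16q + q^2.
dAVC/dq = -16 + 2q = 0 gives q = 8. min AVC = 77 - 16·8 + 8^2 = 13.
So the shutdown price is ¥13.

¥13 per unit, at q = 8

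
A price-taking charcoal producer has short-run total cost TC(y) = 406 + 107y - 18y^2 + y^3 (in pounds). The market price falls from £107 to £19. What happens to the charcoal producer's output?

Output falls from 12 to 0 (the firm shuts down)

AVC = 107 - 18y + y^2, minimized at y = 9 where min AVC = £26. MC = 107 - 36y + 3y^2.
With P = £107 above the shutdown price, P = MC gives y = 12.
At P = £19 < min AVC = £26, price no longer covers variable cost at any output, so the firm shuts down: y = 0.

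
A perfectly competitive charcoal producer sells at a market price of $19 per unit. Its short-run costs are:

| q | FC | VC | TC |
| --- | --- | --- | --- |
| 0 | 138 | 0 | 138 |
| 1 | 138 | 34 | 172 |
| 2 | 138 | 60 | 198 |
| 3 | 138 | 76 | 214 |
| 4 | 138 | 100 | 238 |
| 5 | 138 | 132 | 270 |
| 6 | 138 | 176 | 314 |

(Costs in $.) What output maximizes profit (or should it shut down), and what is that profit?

Tabulate TR − TC: q=0: -138; q=1: -153; q=2: -160; q=3: -157; q=4: -162; q=5: -175; q=6: -200.
Profit is highest at q = 0. Equivalently, the lowest AVC in the table is 100/4 ≈ $25 at q = 4, and P = $19 falls below it — price never covers variable cost, so the firm shuts down and loses only its fixed cost.

q = 0 (shut down); profit = -$138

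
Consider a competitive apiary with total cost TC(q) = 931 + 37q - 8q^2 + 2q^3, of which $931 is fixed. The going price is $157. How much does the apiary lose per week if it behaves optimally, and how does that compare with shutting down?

Profit = -$355 at q = 6

AVC = 37 - 8q + 2q^2; min AVC = $29 at q = 2. Since P = $157 ≥ min AVC, the firm produces.
MC = 37 - 16q + 6q^2. Setting P = MC and taking the root on the rising branch gives q* = 6.
TR = 157·6 = 942. TC = 931 + 366 = 1297. Profit = 942 − 1297 = -$355.
That loss of $355 beats the $931 the firm would lose by shutting down; producing recovers $576 of fixed cost.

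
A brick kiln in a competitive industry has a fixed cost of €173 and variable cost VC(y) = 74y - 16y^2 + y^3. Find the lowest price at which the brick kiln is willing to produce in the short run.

€10 per unit

Short-run supply begins at min AVC. From VC = 74y - 16y^2 + y^3, AVC = 74 - 16y + y^2.
At the minimum of AVC, MC = AVC. MC = 74 - 32y + 3y^2; setting MC = AVC gives 2y^2 - 16y = 0, so y = 8. min AVC = 10.
So the shutdown price is €10.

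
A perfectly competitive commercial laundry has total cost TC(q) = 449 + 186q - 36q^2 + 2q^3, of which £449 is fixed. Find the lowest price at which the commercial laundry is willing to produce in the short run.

The shutdown price is the minimum of AVC. VC = 186q - 36q^2 + 2q^3, so AVC = 186 - 36q + 2q^2.
At the minimum of AVC, MC = AVC. MC = 186 - 72q + 6q^2; setting MC = AVC gives 4q^2 - 36q = 0, so q = 9. min AVC = 24.
For P < £24 the firm produces nothing.

£24 per unit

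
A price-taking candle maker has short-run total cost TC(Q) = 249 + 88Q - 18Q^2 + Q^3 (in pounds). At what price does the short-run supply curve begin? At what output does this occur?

The shutdown price is the minimum of AVC. VC = 88Q - 18Q^2 + Q^3, so AVC = 88 - 18Q + Q^2.
At the minimum of AVC, MC = AVC. MC = 88 - 36Q + 3Q^2; setting MC = AVC gives 2Q^2 - 18Q = 0, so Q = 9. min AVC = 7.
So the shutdown price is £7.

£7 per unit, at Q = 9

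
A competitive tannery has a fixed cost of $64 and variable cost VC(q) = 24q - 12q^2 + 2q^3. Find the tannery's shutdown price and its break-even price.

Shutdown price = $6; break-even price = $24

AVC = 24 - 12q + 2q^2; minimized at q = 3, giving min AVC = $6. That is the shutdown price.
ATC = 64/q + 24 - 12q + 2q^2. Setting dATC/dq = −64/q^2 − 12 + 4q = 0 gives q = 4 (since 4·4^3 − 12·4^2 = 64).
min ATC = 64/4 + 24 − 12·4 + 2·4^2 = $24. That is the break-even price.
Between these two prices the firm operates at a loss; above $24 it earns a profit.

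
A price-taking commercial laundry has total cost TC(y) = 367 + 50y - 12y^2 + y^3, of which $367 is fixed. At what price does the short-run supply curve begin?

$14 per unit

The shutdown price is the minimum of AVC. VC = 50y - 12y^2 + y^3, so AVC = 50 - 12y + y^2.
At the minimum of AVC, MC = AVC. MC = 50 - 24y + 3y^2; setting MC = AVC gives 2y^2 - 12y = 0, so y = 6. min AVC = 14.
For P < $14 the firm produces nothing.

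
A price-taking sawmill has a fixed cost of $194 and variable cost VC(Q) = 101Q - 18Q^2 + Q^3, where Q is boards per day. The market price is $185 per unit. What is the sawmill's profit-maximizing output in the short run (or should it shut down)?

Variable cost is VC = 101Q - 18Q^2 + Q^3, so AVC = VC/Q = 101 - 18Q + Q^2 and MC = dTC/dQ = 101 - 36Q + 3Q^2.
AVC is minimized where dAVC/dQ = -18 + 2Q = 0, at Q = 9; min AVC = 101 - 18·9 + 9^2 = $20.
P = $185 exceeds min AVC = $20, so the firm stays open.
Set P = MC: 185 = 101 - 36Q + 3Q^2 → -84 - 36Q + 3Q^2 = 0. The roots are Q = -2 and Q = 14; the profit-maximizing output is on the rising part of MC, so Q* = 14.
Check: AVC at Q = 14 is $45 ≤ P, so revenue covers variable cost.
Profit = P·Q − TC = 185·14 − 824 = $1766.

Produce at Q = 14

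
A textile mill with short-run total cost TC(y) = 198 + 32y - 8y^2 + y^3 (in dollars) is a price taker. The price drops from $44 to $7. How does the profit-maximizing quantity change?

Output falls from 6 to 0 (the firm shuts down)

MC = 32 - 16y + 3y^2; the shutdown threshold is min AVC = $16 (at y = 4).
At P = $44 ≥ min AVC, set P = MC on the rising branch: y = 6.
At P = $7 < min AVC = $16, price no longer covers variable cost at any output, so the firm shuts down: y = 0.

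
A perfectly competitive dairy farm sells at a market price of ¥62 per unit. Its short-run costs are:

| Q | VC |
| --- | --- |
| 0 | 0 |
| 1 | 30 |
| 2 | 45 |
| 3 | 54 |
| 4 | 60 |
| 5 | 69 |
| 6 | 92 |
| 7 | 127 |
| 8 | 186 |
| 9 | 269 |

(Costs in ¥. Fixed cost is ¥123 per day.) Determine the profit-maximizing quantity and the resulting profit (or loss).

Q = 8; profit = ¥187

Compute π = P·Q − TC at each output: Q=0: -123; Q=1: -91; Q=2: -44; Q=3: 9; Q=4: 65; Q=5: 118; Q=6: 157; Q=7: 184; Q=8: 187; Q=9: 166.
Profit is maximized at Q = 8. AVC there is 186/8 = ¥23.25 ≤ P, so producing beats shutting down (which would give -¥123).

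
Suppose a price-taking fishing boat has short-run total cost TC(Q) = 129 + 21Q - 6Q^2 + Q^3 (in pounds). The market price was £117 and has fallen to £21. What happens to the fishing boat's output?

MC = 21 - 12Q + 3Q^2; the shutdown threshold is min AVC = £12 (at Q = 3).
At P = £117 ≥ min AVC, set P = MC on the rising branch: Q = 8.
At P = £21 ≥ min AVC, set P = MC: Q = 4. The firm stays open but cuts output.

Output falls from 8 to 4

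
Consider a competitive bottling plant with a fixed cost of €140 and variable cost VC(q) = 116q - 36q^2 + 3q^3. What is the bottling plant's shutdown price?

€8 per unit

The shutdown price is the minimum of AVC. VC = 116q - 36q^2 + 3q^3, so AVC = 116 - 36q + 3q^2.
dAVC/dq = -36 + 6q = 0 gives q = 6. min AVC = 116 - 36·6 + 3·6^2 = 8.
The firm shuts down for any P below €8.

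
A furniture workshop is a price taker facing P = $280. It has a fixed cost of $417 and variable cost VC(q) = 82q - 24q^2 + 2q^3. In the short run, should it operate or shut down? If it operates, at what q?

Produce at q = 11

From TC, MC = TC'(q) = 82 - 48q + 6q^2 and AVC = VC/q = 82 - 24q + 2q^2.
The AVC parabola has its vertex at q = 24/4 = 6, where AVC = 82 - 24·6 + 2·6^2 = $10.
Since P = $280 ≥ min AVC = $10, price covers variable cost and the firm should produce.
Solving P = MC: -198 - 48q + 6q^2 = 0 ⇒ q = -3 or 11. On the upward-sloping branch, q* = 11.
Check: AVC at q = 11 is $60 ≤ P, so revenue covers variable cost.
Profit = P·q − TC = 280·11 − 1077 = $2003.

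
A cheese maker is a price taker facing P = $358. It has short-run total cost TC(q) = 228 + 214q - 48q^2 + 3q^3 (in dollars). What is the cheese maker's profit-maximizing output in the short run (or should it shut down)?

Produce at q = 12

From TC, MC = TC'(q) = 214 - 96q + 9q^2 and AVC = VC/q = 214 - 48q + 3q^2.
AVC is minimized where dAVC/dq = -48 + 6q = 0, at q = 8; min AVC = 214 - 48·8 + 3·8^2 = $22.
Since P = $358 ≥ min AVC = $22, price covers variable cost and the firm should produce.
Set P = MC: 358 = 214 - 96q + 9q^2 → -144 - 96q + 9q^2 = 0. The roots are q = -4/3 and q = 12; the profit-maximizing output is on the rising part of MC, so q* = 12.
Check: AVC at q = 12 is $70 ≤ P, so revenue covers variable cost.
Profit = P·q − TC = 358·12 − 1068 = $3228.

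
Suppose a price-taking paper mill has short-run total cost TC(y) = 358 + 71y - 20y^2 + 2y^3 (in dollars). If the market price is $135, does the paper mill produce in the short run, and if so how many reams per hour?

Strip out fixed cost: VC = 71y - 20y^2 + 2y^3. Then AVC = 71 - 20y + 2y^2 and MC = 71 - 40y + 6y^2.
AVC hits its minimum where MC = AVC, at y = 5, giving min AVC = 71 - 20·5 + 2·5^2 = $21.
P = $135 exceeds min AVC = $21, so the firm stays open.
P = MC gives -64 - 40y + 6y^2 = 0, with roots -4/3 and 8. Take the larger (rising MC): y* = 8.
Check: AVC at y = 8 is $39 ≤ P, so revenue covers variable cost.
Profit = P·y − TC = 135·8 − 670 = $410.

Produce at y = 8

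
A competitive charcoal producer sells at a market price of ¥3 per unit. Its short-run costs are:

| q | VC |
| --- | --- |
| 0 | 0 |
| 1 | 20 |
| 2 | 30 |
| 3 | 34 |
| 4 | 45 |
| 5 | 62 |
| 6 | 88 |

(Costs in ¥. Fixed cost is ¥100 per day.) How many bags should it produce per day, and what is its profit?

Tabulate TR − TC: q=0: -100; q=1: -117; q=2: -124; q=3: -125; q=4: -133; q=5: -147; q=6: -170.
Profit is highest at q = 0. Equivalently, the lowest AVC in the table is 45/4 ≈ ¥11.25 at q = 4, and P = ¥3 falls below it — price never covers variable cost, so the firm shuts down and loses only its fixed cost.

q = 0 (shut down); profit = -¥100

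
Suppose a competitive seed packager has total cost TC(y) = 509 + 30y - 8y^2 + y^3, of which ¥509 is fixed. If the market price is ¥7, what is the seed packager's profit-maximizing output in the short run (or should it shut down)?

From TC, MC = TC'(y) = 30 - 16y + 3y^2 and AVC = VC/y = 30 - 8y + y^2.
The AVC parabola has its vertex at y = 8/2 = 4, where AVC = 30 - 8·4 + 4^2 = ¥14.
Since P = ¥7 < min AVC = ¥14, price fails to cover variable cost at any output.
The firm minimizes its loss by shutting down and losing only its fixed cost of ¥509.

Shut down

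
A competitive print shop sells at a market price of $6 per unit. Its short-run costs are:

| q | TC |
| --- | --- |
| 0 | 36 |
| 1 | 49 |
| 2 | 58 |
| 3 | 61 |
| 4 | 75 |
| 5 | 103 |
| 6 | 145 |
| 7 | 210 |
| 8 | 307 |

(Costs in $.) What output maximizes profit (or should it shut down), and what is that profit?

q = 0 (shut down); profit = -$36

Tabulate TR − TC: q=0: -36; q=1: -43; q=2: -46; q=3: -43; q=4: -51; q=5: -73; q=6: -109; q=7: -168; q=8: -259.
Profit is highest at q = 0. Equivalently, the lowest AVC in the table is 25/3 ≈ $8.33 at q = 3, and P = $6 falls below it — price never covers variable cost, so the firm shuts down and loses only its fixed cost.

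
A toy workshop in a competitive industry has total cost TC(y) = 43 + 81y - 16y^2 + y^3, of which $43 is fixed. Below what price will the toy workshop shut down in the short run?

Short-run supply begins at min AVC. From VC = 81y - 16y^2 + y^3, AVC = 81 - 16y + y^2.
At the minimum of AVC, MC = AVC. MC = 81 - 32y + 3y^2; setting MC = AVC gives 2y^2 - 16y = 0, so y = 8. min AVC = 17.
For P < $17 the firm produces nothing.

$17 per unit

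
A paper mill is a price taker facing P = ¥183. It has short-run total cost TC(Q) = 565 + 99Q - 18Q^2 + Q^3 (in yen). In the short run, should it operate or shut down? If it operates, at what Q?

Strip out fixed cost: VC = 99Q - 18Q^2 + Q^3. Then AVC = 99 - 18Q + Q^2 and MC = 99 - 36Q + 3Q^2.
AVC hits its minimum where MC = AVC, at Q = 9, giving min AVC = 99 - 18·9 + 9^2 = ¥18.
P = ¥183 exceeds min AVC = ¥18, so the firm stays open.
Solving P = MC: -84 - 36Q + 3Q^2 = 0 ⇒ Q = -2 or 14. On the upward-sloping branch, Q* = 14.
Check: AVC at Q = 14 is ¥43 ≤ P, so revenue covers variable cost.
Profit = P·Q − TC = 183·14 − 1167 = ¥1395.

Produce at Q = 14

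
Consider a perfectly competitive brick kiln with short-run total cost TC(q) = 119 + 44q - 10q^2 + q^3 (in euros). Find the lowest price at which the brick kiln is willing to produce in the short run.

€19 per unit

Short-run supply begins at min AVC. From VC = 44q - 10q^2 + q^3, AVC = 44 - 10q + q^2.
dAVC/dq = -10 + 2q = 0 gives q = 5. min AVC = 44 - 10·5 + 5^2 = 19.
The firm shuts down for any P below €19.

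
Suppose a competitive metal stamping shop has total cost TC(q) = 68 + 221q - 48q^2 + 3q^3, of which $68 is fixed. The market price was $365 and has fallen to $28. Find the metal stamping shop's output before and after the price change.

Output falls from 12 to 0 (the firm shuts down)

MC = 221 - 96q + 9q^2; the shutdown threshold is min AVC = $29 (at q = 8).
With P = $365 above the shutdown price, P = MC gives q = 12.
At P = $28 < min AVC = $29, price no longer covers variable cost at any output, so the firm shuts down: q = 0.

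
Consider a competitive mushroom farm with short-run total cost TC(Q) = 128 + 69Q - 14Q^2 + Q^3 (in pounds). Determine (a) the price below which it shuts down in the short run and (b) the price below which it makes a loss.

AVC = 69 - 14Q + Q^2; minimized at Q = 7, giving min AVC = £20. That is the shutdown price.
ATC = 128/Q + 69 - 14Q + Q^2. Setting dATC/dQ = −128/Q^2 − 14 + 2Q = 0 gives Q = 8 (since 2·8^3 − 14·8^2 = 128).
min ATC = 128/8 + 69 − 14·8 + 8^2 = £37. That is the break-even price.
For £20 ≤ P < £37 the firm produces at a loss; below £20 it shuts down.

Shutdown price = £20; break-even price = £37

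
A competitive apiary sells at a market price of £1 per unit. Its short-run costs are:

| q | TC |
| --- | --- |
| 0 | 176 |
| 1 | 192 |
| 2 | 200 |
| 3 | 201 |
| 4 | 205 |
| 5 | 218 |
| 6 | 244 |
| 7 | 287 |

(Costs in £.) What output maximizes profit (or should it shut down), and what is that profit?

Compute π = P·q − TC at each output: q=0: -176; q=1: -191; q=2: -198; q=3: -198; q=4: -201; q=5: -213; q=6: -238; q=7: -280.
Profit is highest at q = 0. Equivalently, the lowest AVC in the table is 29/4 ≈ £7.25 at q = 4, and P = £1 falls below it — price never covers variable cost, so the firm shuts down and loses only its fixed cost.

q = 0 (shut down); profit = -£176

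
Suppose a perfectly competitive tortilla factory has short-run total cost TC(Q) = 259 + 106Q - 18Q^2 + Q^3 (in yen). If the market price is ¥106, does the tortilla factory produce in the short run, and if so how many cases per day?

From TC, MC = TC'(Q) = 106 - 36Q + 3Q^2 and AVC = VC/Q = 106 - 18Q + Q^2.
AVC hits its minimum where MC = AVC, at Q = 9, giving min AVC = 106 - 18·9 + 9^2 = ¥25.
P = ¥106 exceeds min AVC = ¥25, so the firm stays open.
Solving P = MC: -36Q + 3Q^2 = 0 ⇒ Q = 0 or 12. On the upward-sloping branch, Q* = 12.
Check: AVC at Q = 12 is ¥34 ≤ P, so revenue covers variable cost.
Profit = P·Q − TC = 106·12 − 667 = ¥605.

Produce at Q = 12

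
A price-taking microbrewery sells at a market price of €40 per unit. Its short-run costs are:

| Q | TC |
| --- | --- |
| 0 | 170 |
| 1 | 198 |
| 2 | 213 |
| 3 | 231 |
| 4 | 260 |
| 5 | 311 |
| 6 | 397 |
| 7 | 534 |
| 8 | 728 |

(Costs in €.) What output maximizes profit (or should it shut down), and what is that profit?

Tabulate TR − TC: Q=0: -170; Q=1: -158; Q=2: -133; Q=3: -111; Q=4: -100; Q=5: -111; Q=6: -157; Q=7: -254; Q=8: -408.
Profit is maximized at Q = 4. AVC there is 90/4 = €22.50 ≤ P, so producing beats shutting down (which would give -€170).

Q = 4; profit = -€100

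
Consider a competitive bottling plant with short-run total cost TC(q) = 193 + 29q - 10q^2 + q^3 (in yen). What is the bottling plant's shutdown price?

Short-run supply begins at min AVC. From VC = 29q - 10q^2 + q^3, AVC = 29 - 10q + q^2.
At the minimum of AVC, MC = AVC. MC = 29 - 20q + 3q^2; setting MC = AVC gives 2q^2 - 10q = 0, so q = 5. min AVC = 4.
The firm shuts down for any P below ¥4.

¥4 per unit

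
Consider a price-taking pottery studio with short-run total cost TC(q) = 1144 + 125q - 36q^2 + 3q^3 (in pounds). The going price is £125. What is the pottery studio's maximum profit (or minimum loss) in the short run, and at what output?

Profit = -£376 at q = 8

AVC = 125 - 36q + 3q^2; min AVC = £17 at q = 6. Since P = £125 ≥ min AVC, the firm produces.
With MC = 125 - 72q + 9q^2, P = MC on the upward-sloping part at q* = 8.
TR = 125·8 = 1000. TC = 1144 + 232 = 1376. Profit = 1000 − 1376 = -£376.
Shutting down would mean losing the fixed cost of £1144, so operating at a loss of £376 is better by £768.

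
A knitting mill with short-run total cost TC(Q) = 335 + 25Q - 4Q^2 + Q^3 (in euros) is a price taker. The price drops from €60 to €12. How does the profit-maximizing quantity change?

MC = 25 - 8Q + 3Q^2; the shutdown threshold is min AVC = €21 (at Q = 2).
At P = €60 ≥ min AVC, set P = MC on the rising branch: Q = 5.
At P = €12 < min AVC = €21, price no longer covers variable cost at any output, so the firm shuts down: Q = 0.

Output falls from 5 to 0 (the firm shuts down)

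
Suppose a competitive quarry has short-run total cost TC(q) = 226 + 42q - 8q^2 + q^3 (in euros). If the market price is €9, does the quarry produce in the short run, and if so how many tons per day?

Strip out fixed cost: VC = 42q - 8q^2 + q^3. Then AVC = 42 - 8q + q^2 and MC = 42 - 16q + 3q^2.
AVC hits its minimum where MC = AVC, at q = 4, giving min AVC = 42 - 8·4 + 4^2 = €26.
With P < min AVC (€9 < €26), every unit sold adds to the loss.
Shutting down limits the loss to fixed cost, €226.

Shut down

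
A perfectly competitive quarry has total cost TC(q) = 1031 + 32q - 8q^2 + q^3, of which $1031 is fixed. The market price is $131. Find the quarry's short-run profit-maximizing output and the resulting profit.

AVC = 32 - 8q + q^2; min AVC = $16 at q = 4. Since P = $131 ≥ min AVC, the firm produces.
MC = 32 - 16q + 3q^2. Setting P = MC and taking the root on the rising branch gives q* = 9.
TR = 131·9 = 1179. TC = 1031 + 369 = 1400. Profit = 1179 − 1400 = -$221.
By producing, the firm covers all variable cost plus $810 of fixed cost; shutting down would lose the full $1031.

Profit = -$221 at q = 9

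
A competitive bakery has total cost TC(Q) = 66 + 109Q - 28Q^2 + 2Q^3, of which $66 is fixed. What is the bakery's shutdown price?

The firm shuts down when price falls below the minimum of average variable cost. AVC = VC/Q = 109 - 28Q + 2Q^2.
At the minimum of AVC, MC = AVC. MC = 109 - 56Q + 6Q^2; setting MC = AVC gives 4Q^2 - 28Q = 0, so Q = 7. min AVC = 11.
The firm shuts down for any P below $11.

$11 per unit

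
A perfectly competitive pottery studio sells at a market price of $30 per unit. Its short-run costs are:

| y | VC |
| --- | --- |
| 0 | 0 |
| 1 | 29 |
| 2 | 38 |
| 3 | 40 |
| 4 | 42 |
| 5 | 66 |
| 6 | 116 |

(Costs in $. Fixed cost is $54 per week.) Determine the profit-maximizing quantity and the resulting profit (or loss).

y = 5; profit = $30

Profit at each row (π = 30y − TC): y=0: -54; y=1: -53; y=2: -32; y=3: -4; y=4: 24; y=5: 30; y=6: 10.
Profit is maximized at y = 5. AVC there is 66/5 = $13.20 ≤ P, so producing beats shutting down (which would give -$54).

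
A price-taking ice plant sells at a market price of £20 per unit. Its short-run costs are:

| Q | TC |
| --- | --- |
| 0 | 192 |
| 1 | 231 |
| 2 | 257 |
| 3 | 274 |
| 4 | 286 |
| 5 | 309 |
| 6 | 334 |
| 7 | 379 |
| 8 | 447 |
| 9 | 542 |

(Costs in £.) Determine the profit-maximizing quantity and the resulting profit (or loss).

Compute π = P·Q − TC at each output: Q=0: -192; Q=1: -211; Q=2: -217; Q=3: -214; Q=4: -206; Q=5: -209; Q=6: -214; Q=7: -239; Q=8: -287; Q=9: -362.
Profit is highest at Q = 0. Equivalently, the lowest AVC in the table is 117/5 ≈ £23.40 at Q = 5, and P = £20 falls below it — price never covers variable cost, so the firm shuts down and loses only its fixed cost.

Q = 0 (shut down); profit = -£192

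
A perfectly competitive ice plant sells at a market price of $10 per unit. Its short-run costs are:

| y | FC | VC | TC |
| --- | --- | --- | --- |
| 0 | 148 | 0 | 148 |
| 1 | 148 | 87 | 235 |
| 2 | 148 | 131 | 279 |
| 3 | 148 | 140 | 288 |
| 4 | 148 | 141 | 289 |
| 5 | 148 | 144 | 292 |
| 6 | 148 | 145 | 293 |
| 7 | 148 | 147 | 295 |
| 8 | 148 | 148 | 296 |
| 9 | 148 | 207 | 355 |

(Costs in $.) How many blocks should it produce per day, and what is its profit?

Profit at each row (π = 10y − TC): y=0: -148; y=1: -225; y=2: -259; y=3: -258; y=4: -249; y=5: -242; y=6: -233; y=7: -225; y=8: -216; y=9: -265.
Profit is highest at y = 0. Equivalently, the lowest AVC in the table is 148/8 ≈ $18.50 at y = 8, and P = $10 falls below it — price never covers variable cost, so the firm shuts down and loses only its fixed cost.

y = 0 (shut down); profit = -$148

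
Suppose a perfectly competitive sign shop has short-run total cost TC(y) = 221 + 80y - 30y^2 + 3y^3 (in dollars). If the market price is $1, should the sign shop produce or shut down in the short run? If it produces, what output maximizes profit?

Shut down

Variable cost is VC = 80y - 30y^2 + 3y^3, so AVC = VC/y = 80 - 30y + 3y^2 and MC = dTC/dy = 80 - 60y + 9y^2.
AVC hits its minimum where MC = AVC, at y = 5, giving min AVC = 80 - 30·5 + 3·5^2 = $5.
P = $1 lies below min AVC = $5; no output level covers variable cost.
The firm minimizes its loss by shutting down and losing only its fixed cost of $221.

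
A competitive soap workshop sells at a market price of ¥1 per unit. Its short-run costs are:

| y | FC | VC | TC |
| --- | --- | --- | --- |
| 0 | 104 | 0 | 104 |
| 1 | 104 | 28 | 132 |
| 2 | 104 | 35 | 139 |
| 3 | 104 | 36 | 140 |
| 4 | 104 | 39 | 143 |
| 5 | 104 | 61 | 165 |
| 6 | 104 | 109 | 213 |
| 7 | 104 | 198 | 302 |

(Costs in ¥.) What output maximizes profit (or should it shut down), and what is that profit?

Profit at each row (π = 1y − TC): y=0: -104; y=1: -131; y=2: -137; y=3: -137; y=4: -139; y=5: -160; y=6: -207; y=7: -295.
Profit is highest at y = 0. Equivalently, the lowest AVC in the table is 39/4 ≈ ¥9.75 at y = 4, and P = ¥1 falls below it — price never covers variable cost, so the firm shuts down and loses only its fixed cost.

y = 0 (shut down); profit = -¥104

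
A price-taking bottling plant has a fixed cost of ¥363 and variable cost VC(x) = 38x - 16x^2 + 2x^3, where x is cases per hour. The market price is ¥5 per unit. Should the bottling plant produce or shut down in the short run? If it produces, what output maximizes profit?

Shut down

Strip out fixed cost: VC = 38x - 16x^2 + 2x^3. Then AVC = 38 - 16x + 2x^2 and MC = 38 - 32x + 6x^2.
The AVC parabola has its vertex at x = 16/4 = 4, where AVC = 38 - 16·4 + 2·4^2 = ¥6.
P = ¥5 lies below min AVC = ¥6; no output level covers variable cost.
Best response: produce nothing and absorb the ¥363 fixed cost.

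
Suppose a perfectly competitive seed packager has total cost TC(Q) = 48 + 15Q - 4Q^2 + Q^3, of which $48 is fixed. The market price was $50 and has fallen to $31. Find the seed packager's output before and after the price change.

Output falls from 5 to 4

MC = 15 - 8Q + 3Q^2; the shutdown threshold is min AVC = $11 (at Q = 2).
At P = $50 ≥ min AVC, set P = MC on the rising branch: Q = 5.
At P = $31 ≥ min AVC, set P = MC: Q = 4. The firm stays open but cuts output.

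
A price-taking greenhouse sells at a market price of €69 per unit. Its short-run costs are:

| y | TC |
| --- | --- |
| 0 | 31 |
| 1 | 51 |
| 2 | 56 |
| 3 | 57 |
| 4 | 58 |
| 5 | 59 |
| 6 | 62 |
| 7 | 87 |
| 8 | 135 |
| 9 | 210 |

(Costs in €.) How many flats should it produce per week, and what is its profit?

y = 8; profit = €417

Tabulate TR − TC: y=0: -31; y=1: 18; y=2: 82; y=3: 150; y=4: 218; y=5: 286; y=6: 352; y=7: 396; y=8: 417; y=9: 411.
Profit is maximized at y = 8. AVC there is 104/8 = €13 ≤ P, so producing beats shutting down (which would give -€31).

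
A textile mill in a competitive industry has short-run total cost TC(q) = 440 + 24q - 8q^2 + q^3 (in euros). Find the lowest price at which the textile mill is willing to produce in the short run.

€8 per unit

The firm shuts down when price falls below the minimum of average variable cost. AVC = VC/q = 24 - 8q + q^2.
dAVC/dq = -8 + 2q = 0 gives q = 4. min AVC = 24 - 8·4 + 4^2 = 8.
For P < €8 the firm produces nothing.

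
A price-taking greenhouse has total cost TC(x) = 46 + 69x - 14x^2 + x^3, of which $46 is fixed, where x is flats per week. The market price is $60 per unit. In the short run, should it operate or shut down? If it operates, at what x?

Variable cost is VC = 69x - 14x^2 + x^3, so AVC = VC/x = 69 - 14x + x^2 and MC = dTC/dx = 69 - 28x + 3x^2.
AVC hits its minimum where MC = AVC, at x = 7, giving min AVC = 69 - 14·7 + 7^2 = $20.
Since P = $60 ≥ min AVC = $20, price covers variable cost and the firm should produce.
Set P = MC: 60 = 69 - 28x + 3x^2 → 9 - 28x + 3x^2 = 0. The roots are x = 1/3 and x = 9; the profit-maximizing output is on the rising part of MC, so x* = 9.
Check: AVC at x = 9 is $24 ≤ P, so revenue covers variable cost.
Profit = P·x − TC = 60·9 − 262 = $278.

Produce at x = 9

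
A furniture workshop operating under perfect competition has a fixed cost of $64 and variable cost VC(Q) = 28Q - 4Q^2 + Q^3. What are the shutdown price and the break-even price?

Shutdown price = $24; break-even price = $44

AVC = 28 - 4Q + Q^2; minimized at Q = 2, giving min AVC = $24. That is the shutdown price.
ATC = 64/Q + 28 - 4Q + Q^2. Setting dATC/dQ = −64/Q^2 − 4 + 2Q = 0 gives Q = 4 (since 2·4^3 − 4·4^2 = 64).
min ATC = 64/4 + 28 − 4·4 + 4^2 = $44. That is the break-even price.
Between these two prices the firm operates at a loss; above $44 it earns a profit.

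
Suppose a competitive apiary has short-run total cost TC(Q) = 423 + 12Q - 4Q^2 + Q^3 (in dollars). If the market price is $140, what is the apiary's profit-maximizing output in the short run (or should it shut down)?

Strip out fixed cost: VC = 12Q - 4Q^2 + Q^3. Then AVC = 12 - 4Q + Q^2 and MC = 12 - 8Q + 3Q^2.
AVC hits its minimum where MC = AVC, at Q = 2, giving min AVC = 12 - 4·2 + 2^2 = $8.
Because $140 ≥ $8, revenue can cover variable cost; the firm operates.
Solving P = MC: -128 - 8Q + 3Q^2 = 0 ⇒ Q = -16/3 or 8. On the upward-sloping branch, Q* = 8.
Check: AVC at Q = 8 is $44 ≤ P, so revenue covers variable cost.
Profit = P·Q − TC = 140·8 − 775 = $345.

Produce at Q = 8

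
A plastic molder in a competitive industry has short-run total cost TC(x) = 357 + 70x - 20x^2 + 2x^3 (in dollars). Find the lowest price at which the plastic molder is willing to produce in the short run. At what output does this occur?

$20 per unit, at x = 5

The firm shuts down when price falls below the minimum of average variable cost. AVC = VC/x = 70 - 20x + 2x^2.
At the minimum of AVC, MC = AVC. MC = 70 - 40x + 6x^2; setting MC = AVC gives 4x^2 - 20x = 0, so x = 5. min AVC = 20.
The firm shuts down for any P below $20.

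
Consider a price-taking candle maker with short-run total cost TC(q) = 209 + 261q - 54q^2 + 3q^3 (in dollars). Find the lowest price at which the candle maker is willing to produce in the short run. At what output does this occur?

The shutdown price is the minimum of AVC. VC = 261q - 54q^2 + 3q^3, so AVC = 261 - 54q + 3q^2.
At the minimum of AVC, MC = AVC. MC = 261 - 108q + 9q^2; setting MC = AVC gives 6q^2 - 54q = 0, so q = 9. min AVC = 18.
The firm shuts down for any P below $18.

$18 per unit, at q = 9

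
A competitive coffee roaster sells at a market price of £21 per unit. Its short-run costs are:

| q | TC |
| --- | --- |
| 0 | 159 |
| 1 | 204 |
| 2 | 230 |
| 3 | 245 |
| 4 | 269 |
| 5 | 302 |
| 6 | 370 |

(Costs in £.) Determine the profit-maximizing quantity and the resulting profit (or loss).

Compute π = P·q − TC at each output: q=0: -159; q=1: -183; q=2: -188; q=3: -182; q=4: -185; q=5: -197; q=6: -244.
Profit is highest at q = 0. Equivalently, the lowest AVC in the table is 110/4 ≈ £27.50 at q = 4, and P = £21 falls below it — price never covers variable cost, so the firm shuts down and loses only its fixed cost.

q = 0 (shut down); profit = -£159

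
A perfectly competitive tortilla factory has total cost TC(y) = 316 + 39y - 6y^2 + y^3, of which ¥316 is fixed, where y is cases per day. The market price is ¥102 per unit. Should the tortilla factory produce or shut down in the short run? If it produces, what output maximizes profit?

From TC, MC = TC'(y) = 39 - 12y + 3y^2 and AVC = VC/y = 39 - 6y + y^2.
AVC is minimized where dAVC/dy = -6 + 2y = 0, at y = 3; min AVC = 39 - 6·3 + 3^2 = ¥30.
Since P = ¥102 ≥ min AVC = ¥30, price covers variable cost and the firm should produce.
Set P = MC: 102 = 39 - 12y + 3y^2 → -63 - 12y + 3y^2 = 0. The roots are y = -3 and y = 7; the profit-maximizing output is on the rising part of MC, so y* = 7.
Check: AVC at y = 7 is ¥46 ≤ P, so revenue covers variable cost.
Profit = P·y − TC = 102·7 − 638 = ¥76.

Produce at y = 7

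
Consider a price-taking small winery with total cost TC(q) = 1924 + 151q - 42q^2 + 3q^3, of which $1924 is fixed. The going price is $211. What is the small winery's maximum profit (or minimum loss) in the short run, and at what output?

AVC = 151 - 42q + 3q^2 has its minimum $4 at q = 7; price $211 clears that bar, so the firm operates.
With MC = 151 - 84q + 9q^2, P = MC on the upward-sloping part at q* = 10.
TR = 211·10 = 2110. TC = 1924 + 310 = 2234. Profit = 2110 − 2234 = -$124.
By producing, the firm covers all variable cost plus $1800 of fixed cost; shutting down would lose the full $1924.

Profit = -$124 at q = 10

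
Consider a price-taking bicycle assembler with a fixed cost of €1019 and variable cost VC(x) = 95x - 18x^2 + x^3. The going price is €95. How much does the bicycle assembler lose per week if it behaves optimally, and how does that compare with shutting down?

Profit = -€155 at x = 12

AVC = 95 - 18x + x^2; min AVC = €14 at x = 9. Since P = €95 ≥ min AVC, the firm produces.
MC = 95 - 36x + 3x^2. Setting P = MC and taking the root on the rising branch gives x* = 12.
TR = 95·12 = 1140. TC = 1019 + 276 = 1295. Profit = 1140 − 1295 = -€155.
By producing, the firm covers all variable cost plus €864 of fixed cost; shutting down would lose the full €1019.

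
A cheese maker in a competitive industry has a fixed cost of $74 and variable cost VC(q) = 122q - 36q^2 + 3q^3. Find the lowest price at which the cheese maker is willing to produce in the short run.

The shutdown price is the minimum of AVC. VC = 122q - 36q^2 + 3q^3, so AVC = 122 - 36q + 3q^2.
dAVC/dq = -36 + 6q = 0 gives q = 6. min AVC = 122 - 36·6 + 3·6^2 = 14.
So the shutdown price is $14.

$14 per unit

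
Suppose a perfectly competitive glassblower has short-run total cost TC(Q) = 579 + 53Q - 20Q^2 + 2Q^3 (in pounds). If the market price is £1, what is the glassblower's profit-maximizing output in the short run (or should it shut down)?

Variable cost is VC = 53Q - 20Q^2 + 2Q^3, so AVC = VC/Q = 53 - 20Q + 2Q^2 and MC = dTC/dQ = 53 - 40Q + 6Q^2.
AVC is minimized where dAVC/dQ = -20 + 4Q = 0, at Q = 5; min AVC = 53 - 20·5 + 2·5^2 = £3.
With P < min AVC (£1 < £3), every unit sold adds to the loss.
Shutting down limits the loss to fixed cost, £579.

Shut down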